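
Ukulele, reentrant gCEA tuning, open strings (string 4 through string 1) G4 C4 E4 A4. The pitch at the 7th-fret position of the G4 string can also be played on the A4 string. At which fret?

Fret 7 on G4 is MIDI 67 + 7 = 74 (D5). On the A4 string (open MIDI 69), that pitch is 74 − 69 = fret 5.

5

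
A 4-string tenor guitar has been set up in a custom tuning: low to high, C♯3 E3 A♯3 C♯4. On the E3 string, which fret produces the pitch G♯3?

G♯3 is 4 semitones above the open E3 (E–F–F#–G–G#), so it sits at fret 4.

4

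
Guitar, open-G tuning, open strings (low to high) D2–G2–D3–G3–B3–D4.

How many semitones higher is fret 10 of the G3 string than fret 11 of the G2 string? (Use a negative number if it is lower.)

G3 at fret 10 → F4 (MIDI 65); G2 at fret 11 → F#3 (MIDI 54).
65 − 54 = 11, so the two pitches are 11 semitones apart.

11 semitones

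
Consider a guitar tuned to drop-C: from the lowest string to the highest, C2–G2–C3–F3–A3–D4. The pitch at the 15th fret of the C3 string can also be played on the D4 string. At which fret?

Fret 15 on C3 is MIDI 48 + 15 = 63 (D#4). On the D4 string (open MIDI 62), that pitch is 63 − 62 = fret 1.

1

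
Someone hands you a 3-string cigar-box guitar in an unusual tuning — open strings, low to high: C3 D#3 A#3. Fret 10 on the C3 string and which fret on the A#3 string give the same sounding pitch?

0

Fret 10 on C3 is MIDI 48 + 10 = 58 (A#3). On the A#3 string (open MIDI 58), that pitch is 58 − 58 = fret 0.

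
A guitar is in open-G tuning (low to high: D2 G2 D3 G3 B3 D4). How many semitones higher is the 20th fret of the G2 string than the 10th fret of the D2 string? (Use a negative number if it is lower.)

G2 at fret 20 → D#4 (MIDI 63); D2 at fret 10 → C3 (MIDI 48).
63 − 48 = 15, so the two pitches are 15 semitones apart.

15 semitones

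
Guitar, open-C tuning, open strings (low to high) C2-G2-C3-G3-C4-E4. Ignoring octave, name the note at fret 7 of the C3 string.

Each fret is one semitone, so C3 + 7 = G.

G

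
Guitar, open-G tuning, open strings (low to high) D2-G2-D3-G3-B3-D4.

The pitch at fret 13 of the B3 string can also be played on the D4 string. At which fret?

10

B3 at fret 13 is B3 + 13 semitones = C5.
The open D4 string is 3 semitones above the open B3, so the same pitch on the D4 string lies at fret 13 − 3 = 10.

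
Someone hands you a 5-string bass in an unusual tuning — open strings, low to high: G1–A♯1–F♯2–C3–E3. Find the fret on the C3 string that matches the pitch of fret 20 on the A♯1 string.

6

A♯1 at fret 20 is A♯1 + 20 semitones = F♯3.
The open C3 string is 14 semitones above the open A♯1, so the same pitch on the C3 string lies at fret 20 − 14 = 6.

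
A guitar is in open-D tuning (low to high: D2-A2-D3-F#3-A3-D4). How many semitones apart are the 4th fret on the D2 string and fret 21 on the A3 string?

D2 at fret 4 → F#2 (MIDI 42); A3 at fret 21 → F#5 (MIDI 78).
42 − 78 = -36, so the two pitches are 36 semitones apart, with F#5 the higher.

36 semitones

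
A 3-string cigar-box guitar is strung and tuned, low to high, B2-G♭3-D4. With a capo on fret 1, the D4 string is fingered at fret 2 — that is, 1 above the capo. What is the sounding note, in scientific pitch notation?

The capo raises the open D4 by 1 semitone to E♭4; fretting 1 more gives D4 + 1 + 1 = D4 + 2 semitones = E4.

E4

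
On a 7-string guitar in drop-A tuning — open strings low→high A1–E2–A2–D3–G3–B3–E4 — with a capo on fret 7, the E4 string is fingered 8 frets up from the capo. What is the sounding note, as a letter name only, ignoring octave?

G

The capo raises the open E4 by 7 semitones to B4; fretting 8 more gives E4 + 7 + 8 = E4 + 15 semitones, landing on G.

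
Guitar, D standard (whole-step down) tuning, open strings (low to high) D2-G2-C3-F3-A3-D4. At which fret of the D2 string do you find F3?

15

F3 is 15 semitones above the open D2 (D–D#–E–F–…–D#–E–F), so it sits at fret 15.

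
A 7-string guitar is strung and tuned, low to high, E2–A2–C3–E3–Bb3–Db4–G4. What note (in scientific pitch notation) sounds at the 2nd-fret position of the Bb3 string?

Bb3 is MIDI 58. Adding 2 gives 60, which is C4.

C4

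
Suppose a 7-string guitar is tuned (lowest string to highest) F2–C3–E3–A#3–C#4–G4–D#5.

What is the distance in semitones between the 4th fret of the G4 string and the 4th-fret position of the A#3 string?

G4 at fret 4 → B4 (MIDI 71); A#3 at fret 4 → D4 (MIDI 62).
71 − 62 = 9, so the two pitches are 9 semitones apart, with B4 the higher.

9 semitones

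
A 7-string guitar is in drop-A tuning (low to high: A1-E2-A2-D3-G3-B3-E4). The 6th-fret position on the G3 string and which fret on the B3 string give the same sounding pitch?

G3 at fret 6 is G3 + 6 semitones = C#4.
The open B3 string is 4 semitones above the open G3, so the same pitch on the B3 string lies at fret 6 − 4 = 2.

2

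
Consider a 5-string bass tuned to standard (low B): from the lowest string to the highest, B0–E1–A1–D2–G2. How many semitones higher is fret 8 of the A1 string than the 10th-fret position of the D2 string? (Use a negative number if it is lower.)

-7 semitones

A1 at fret 8 → F2 (MIDI 41); D2 at fret 10 → C3 (MIDI 48).
41 − 48 = -7, so the two pitches are 7 semitones apart.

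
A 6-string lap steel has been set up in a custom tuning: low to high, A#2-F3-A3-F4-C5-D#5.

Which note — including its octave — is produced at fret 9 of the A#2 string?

G3

Each fret is one semitone, so A#2 + 9 = G3.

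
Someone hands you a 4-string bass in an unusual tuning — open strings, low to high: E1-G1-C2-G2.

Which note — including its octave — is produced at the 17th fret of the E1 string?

A2

The open E1 string plus 17 semitones: E–F–F#–G–…–G–G#–A.
The walk passes from B into C once, so the octave number goes from 1 to 2.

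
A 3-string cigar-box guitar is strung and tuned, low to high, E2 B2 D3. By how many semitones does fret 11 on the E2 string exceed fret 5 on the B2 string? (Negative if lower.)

E2 at fret 11 → Eb3 (MIDI 51); B2 at fret 5 → E3 (MIDI 52).
51 − 52 = -1, so the two pitches are 1 semitone apart.

-1 semitone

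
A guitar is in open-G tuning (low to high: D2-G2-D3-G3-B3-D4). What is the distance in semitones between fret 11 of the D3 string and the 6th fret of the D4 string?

7 semitones

D3 at fret 11 → C#4 (MIDI 61); D4 at fret 6 → G#4 (MIDI 68).
61 − 68 = -7, so the two pitches are 7 semitones apart, with G#4 the higher.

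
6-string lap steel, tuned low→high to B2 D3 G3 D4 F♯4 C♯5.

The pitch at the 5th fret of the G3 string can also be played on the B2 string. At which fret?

13

G3 at fret 5 is G3 + 5 semitones = C4.
The open B2 string is 8 semitones below the open G3, so the same pitch on the B2 string lies at fret 5 + 8 = 13.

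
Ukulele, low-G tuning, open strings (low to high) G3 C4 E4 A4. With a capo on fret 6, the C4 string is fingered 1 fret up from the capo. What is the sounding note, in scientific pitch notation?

G4

The capo raises the open C4 by 6 semitones to F♯4; fretting 1 more gives C4 + 6 + 1 = C4 + 7 semitones = G4.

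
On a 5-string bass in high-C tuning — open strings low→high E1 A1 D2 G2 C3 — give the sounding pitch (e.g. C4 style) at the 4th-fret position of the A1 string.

C#2

Each fret is one semitone, so A1 + 4 = C#2.
(Equivalently spelled Db2.)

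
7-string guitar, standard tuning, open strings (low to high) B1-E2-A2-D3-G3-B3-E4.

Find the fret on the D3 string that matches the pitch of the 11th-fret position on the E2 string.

1

E2 at fret 11 is E2 + 11 semitones = D♯3.
The open D3 string is 10 semitones above the open E2, so the same pitch on the D3 string lies at fret 11 − 10 = 1.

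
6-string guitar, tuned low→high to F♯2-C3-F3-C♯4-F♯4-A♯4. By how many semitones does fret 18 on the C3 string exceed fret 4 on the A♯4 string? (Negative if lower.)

C3 at fret 18 → F♯4 (MIDI 66); A♯4 at fret 4 → D5 (MIDI 74).
66 − 74 = -8, so the two pitches are 8 semitones apart.

-8 semitones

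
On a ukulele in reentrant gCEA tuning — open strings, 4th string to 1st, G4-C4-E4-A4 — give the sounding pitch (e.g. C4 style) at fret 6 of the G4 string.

C♯5

Each fret is one semitone, so G4 + 6 = C♯5.
(Equivalently spelled D♭5.)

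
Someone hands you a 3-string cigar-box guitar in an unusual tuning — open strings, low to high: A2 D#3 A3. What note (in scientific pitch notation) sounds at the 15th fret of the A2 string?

C4

The open A2 string plus 15 semitones: A–A#–B–C–…–A#–B–C.
The walk passes from B into C 2 times, so the octave number goes from 2 to 4.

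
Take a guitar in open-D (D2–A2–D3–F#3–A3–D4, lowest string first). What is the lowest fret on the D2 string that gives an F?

3

From D2, count semitones up the chromatic scale until reaching F: D–D#–E–F — 3 steps.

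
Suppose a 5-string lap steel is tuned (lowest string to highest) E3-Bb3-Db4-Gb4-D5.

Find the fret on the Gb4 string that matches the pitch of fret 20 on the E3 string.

Fret 20 on E3 is MIDI 52 + 20 = 72 (C5). On the Gb4 string (open MIDI 66), that pitch is 72 − 66 = fret 6.

6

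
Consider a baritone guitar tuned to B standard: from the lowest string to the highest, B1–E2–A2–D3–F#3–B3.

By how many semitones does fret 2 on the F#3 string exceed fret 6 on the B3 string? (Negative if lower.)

-9 semitones

F#3 at fret 2 → G#3 (MIDI 56); B3 at fret 6 → F4 (MIDI 65).
56 − 65 = -9, so the two pitches are 9 semitones apart.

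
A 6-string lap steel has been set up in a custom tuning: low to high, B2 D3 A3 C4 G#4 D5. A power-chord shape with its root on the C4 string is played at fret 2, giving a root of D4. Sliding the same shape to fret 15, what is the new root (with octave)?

D#5

Moving from fret 2 to fret 15 shifts the root by 13 semitones.
D4 up 13 semitones is D#5.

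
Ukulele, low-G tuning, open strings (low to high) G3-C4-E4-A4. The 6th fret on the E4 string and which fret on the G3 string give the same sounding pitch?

15

E4 at fret 6 is E4 + 6 semitones = A♯4.
The open G3 string is 9 semitones below the open E4, so the same pitch on the G3 string lies at fret 6 + 9 = 15.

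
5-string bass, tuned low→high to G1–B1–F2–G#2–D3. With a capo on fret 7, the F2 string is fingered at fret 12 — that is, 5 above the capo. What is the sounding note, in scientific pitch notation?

The capo raises the open F2 by 7 semitones to C3; fretting 5 more gives F2 + 7 + 5 = F2 + 12 semitones = F3.

F3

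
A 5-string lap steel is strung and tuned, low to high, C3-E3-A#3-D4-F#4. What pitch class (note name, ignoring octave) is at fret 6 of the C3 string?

The open C3 string plus 6 semitones: C–C#–D–D#–E–F–F#.
(Equivalently spelled Gb.)

F#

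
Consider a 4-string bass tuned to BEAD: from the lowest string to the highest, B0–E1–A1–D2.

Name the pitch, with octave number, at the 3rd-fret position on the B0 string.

D1

B0 is MIDI 23. Adding 3 gives 26, which is D1.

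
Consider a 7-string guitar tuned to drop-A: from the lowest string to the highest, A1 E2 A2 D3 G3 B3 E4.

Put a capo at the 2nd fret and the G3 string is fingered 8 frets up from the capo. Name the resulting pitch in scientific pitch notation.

The capo raises the open G3 by 2 semitones to A3; fretting 8 more gives G3 + 2 + 8 = G3 + 10 semitones = F4.

F4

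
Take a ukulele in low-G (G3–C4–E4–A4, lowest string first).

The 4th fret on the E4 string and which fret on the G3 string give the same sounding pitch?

13

E4 at fret 4 is E4 + 4 semitones = G#4.
The open G3 string is 9 semitones below the open E4, so the same pitch on the G3 string lies at fret 4 + 9 = 13.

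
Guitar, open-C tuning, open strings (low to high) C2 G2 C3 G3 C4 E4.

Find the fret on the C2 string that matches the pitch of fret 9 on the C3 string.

C3 at fret 9 is C3 + 9 semitones = A3.
The open C2 string is 12 semitones below the open C3, so the same pitch on the C2 string lies at fret 9 + 12 = 21.

21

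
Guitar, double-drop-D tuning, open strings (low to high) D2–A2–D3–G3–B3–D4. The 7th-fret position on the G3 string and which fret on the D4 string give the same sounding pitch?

0

G3 at fret 7 is G3 + 7 semitones = D4.
The open D4 string is 7 semitones above the open G3, so the same pitch on the D4 string lies at fret 7 − 7 = 0.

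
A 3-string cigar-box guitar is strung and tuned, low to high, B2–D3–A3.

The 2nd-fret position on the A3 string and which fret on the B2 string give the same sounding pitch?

12

A3 at fret 2 is A3 + 2 semitones = B3.
The open B2 string is 10 semitones below the open A3, so the same pitch on the B2 string lies at fret 2 + 10 = 12.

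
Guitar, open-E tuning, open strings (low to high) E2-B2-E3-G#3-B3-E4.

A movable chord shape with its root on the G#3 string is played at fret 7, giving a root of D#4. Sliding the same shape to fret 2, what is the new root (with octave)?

A#3

Moving from fret 7 to fret 2 shifts the root by -5 semitones.
D#4 down 5 semitones is A#3.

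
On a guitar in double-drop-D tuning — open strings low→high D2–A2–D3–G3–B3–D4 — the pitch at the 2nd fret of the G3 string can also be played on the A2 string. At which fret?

Fret 2 on G3 is MIDI 55 + 2 = 57 (A3). On the A2 string (open MIDI 45), that pitch is 57 − 45 = fret 12.

12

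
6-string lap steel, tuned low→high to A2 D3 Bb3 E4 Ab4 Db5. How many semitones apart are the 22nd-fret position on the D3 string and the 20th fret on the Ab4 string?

D3 at fret 22 → C5 (MIDI 72); Ab4 at fret 20 → E6 (MIDI 88).
72 − 88 = -16, so the two pitches are 16 semitones apart, with E6 the higher.

16 semitones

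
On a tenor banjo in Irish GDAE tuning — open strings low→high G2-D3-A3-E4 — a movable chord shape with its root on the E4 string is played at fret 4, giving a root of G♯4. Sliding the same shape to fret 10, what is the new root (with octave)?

D5

Moving from fret 4 to fret 10 shifts the root by 6 semitones.
G♯4 up 6 semitones is D5.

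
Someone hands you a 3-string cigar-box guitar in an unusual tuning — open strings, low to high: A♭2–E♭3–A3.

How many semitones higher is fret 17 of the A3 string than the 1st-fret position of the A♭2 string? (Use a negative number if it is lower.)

A3 at fret 17 → D5 (MIDI 74); A♭2 at fret 1 → A2 (MIDI 45).
74 − 45 = 29, so the two pitches are 29 semitones apart.

29 semitones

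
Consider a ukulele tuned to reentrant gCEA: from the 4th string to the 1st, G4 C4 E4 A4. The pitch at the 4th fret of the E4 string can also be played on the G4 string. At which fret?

1

Fret 4 on E4 is MIDI 64 + 4 = 68 (G#4). On the G4 string (open MIDI 67), that pitch is 68 − 67 = fret 1.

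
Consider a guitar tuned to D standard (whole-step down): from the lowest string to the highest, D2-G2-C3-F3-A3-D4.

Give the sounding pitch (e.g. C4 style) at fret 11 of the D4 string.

C♯5

Each fret is one semitone, so D4 + 11 = C♯5.
(Equivalently spelled D♭5.)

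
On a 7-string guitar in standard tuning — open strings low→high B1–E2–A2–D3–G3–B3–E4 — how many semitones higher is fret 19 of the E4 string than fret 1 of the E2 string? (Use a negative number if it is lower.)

E4 at fret 19 → B5 (MIDI 83); E2 at fret 1 → F2 (MIDI 41).
83 − 41 = 42, so the two pitches are 42 semitones apart.

42 semitones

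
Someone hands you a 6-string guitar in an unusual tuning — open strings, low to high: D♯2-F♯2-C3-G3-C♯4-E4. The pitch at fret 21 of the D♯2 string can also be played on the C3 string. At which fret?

12

D♯2 at fret 21 is D♯2 + 21 semitones = C4.
The open C3 string is 9 semitones above the open D♯2, so the same pitch on the C3 string lies at fret 21 − 9 = 12.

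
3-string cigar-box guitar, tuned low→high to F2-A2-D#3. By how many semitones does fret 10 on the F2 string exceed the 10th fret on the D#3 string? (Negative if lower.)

-10 semitones

F2 at fret 10 → D#3 (MIDI 51); D#3 at fret 10 → C#4 (MIDI 61).
51 − 61 = -10, so the two pitches are 10 semitones apart.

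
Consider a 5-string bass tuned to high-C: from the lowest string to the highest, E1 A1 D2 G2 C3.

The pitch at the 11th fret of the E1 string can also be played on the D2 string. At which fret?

1

E1 at fret 11 is E1 + 11 semitones = D#2.
The open D2 string is 10 semitones above the open E1, so the same pitch on the D2 string lies at fret 11 − 10 = 1.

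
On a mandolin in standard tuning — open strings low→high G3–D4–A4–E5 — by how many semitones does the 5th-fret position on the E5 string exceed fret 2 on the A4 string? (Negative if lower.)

E5 at fret 5 → A5 (MIDI 81); A4 at fret 2 → B4 (MIDI 71).
81 − 71 = 10, so the two pitches are 10 semitones apart.

10 semitones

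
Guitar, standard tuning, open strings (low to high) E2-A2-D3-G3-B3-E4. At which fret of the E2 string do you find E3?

E3 is 12 semitones above the open E2 (E–F–F#–G–…–D–D#–E), so it sits at fret 12.

12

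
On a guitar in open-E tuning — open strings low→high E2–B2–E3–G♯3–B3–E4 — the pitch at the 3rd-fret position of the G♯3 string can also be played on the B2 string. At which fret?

G♯3 at fret 3 is G♯3 + 3 semitones = B3.
The open B2 string is 9 semitones below the open G♯3, so the same pitch on the B2 string lies at fret 3 + 9 = 12.

12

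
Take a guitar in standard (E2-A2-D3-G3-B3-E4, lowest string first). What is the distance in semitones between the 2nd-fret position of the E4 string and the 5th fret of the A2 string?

E4 at fret 2 → F#4 (MIDI 66); A2 at fret 5 → D3 (MIDI 50).
66 − 50 = 16, so the two pitches are 16 semitones apart, with F#4 the higher.

16 semitones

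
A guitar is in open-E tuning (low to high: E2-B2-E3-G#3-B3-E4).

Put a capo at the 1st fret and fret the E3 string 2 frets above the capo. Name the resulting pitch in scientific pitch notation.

G3

The capo raises the open E3 by 1 semitone to F3; fretting 2 more gives E3 + 1 + 2 = E3 + 3 semitones = G3.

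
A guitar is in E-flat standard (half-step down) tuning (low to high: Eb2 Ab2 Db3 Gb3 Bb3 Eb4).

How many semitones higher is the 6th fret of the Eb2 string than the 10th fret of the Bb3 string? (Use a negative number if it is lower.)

Eb2 at fret 6 → A2 (MIDI 45); Bb3 at fret 10 → Ab4 (MIDI 68).
45 − 68 = -23, so the two pitches are 23 semitones apart.

-23 semitones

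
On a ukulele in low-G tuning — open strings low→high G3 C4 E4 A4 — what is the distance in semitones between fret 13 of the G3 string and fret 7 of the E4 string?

G3 at fret 13 → G#4 (MIDI 68); E4 at fret 7 → B4 (MIDI 71).
68 − 71 = -3, so the two pitches are 3 semitones apart, with B4 the higher.

3 semitones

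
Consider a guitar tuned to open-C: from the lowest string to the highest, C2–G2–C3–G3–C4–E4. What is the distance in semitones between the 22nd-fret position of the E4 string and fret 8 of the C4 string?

E4 at fret 22 → D6 (MIDI 86); C4 at fret 8 → G♯4 (MIDI 68).
86 − 68 = 18, so the two pitches are 18 semitones apart, with D6 the higher.

18 semitones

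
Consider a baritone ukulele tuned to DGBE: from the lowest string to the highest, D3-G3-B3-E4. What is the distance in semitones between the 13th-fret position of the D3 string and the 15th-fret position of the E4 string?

16 semitones

D3 at fret 13 → D♯4 (MIDI 63); E4 at fret 15 → G5 (MIDI 79).
63 − 79 = -16, so the two pitches are 16 semitones apart, with G5 the higher.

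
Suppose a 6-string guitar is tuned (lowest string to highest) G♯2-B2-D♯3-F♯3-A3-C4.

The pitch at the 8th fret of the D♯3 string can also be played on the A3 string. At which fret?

Fret 8 on D♯3 is MIDI 51 + 8 = 59 (B3). On the A3 string (open MIDI 57), that pitch is 59 − 57 = fret 2.

2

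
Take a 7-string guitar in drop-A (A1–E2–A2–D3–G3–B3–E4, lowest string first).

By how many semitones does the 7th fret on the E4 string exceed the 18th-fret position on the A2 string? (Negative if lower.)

8 semitones

E4 at fret 7 → B4 (MIDI 71); A2 at fret 18 → D♯4 (MIDI 63).
71 − 63 = 8, so the two pitches are 8 semitones apart.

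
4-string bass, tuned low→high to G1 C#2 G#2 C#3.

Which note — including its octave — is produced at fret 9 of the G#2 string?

The open G#2 string plus 9 semitones: G#–A–A#–B–C–C#–D–D#–E–F.
The walk passes from B into C once, so the octave number goes from 2 to 3.

F3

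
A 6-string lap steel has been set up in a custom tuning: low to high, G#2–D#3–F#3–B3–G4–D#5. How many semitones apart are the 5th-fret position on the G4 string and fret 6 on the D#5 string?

9 semitones

G4 at fret 5 → C5 (MIDI 72); D#5 at fret 6 → A5 (MIDI 81).
72 − 81 = -9, so the two pitches are 9 semitones apart, with A5 the higher.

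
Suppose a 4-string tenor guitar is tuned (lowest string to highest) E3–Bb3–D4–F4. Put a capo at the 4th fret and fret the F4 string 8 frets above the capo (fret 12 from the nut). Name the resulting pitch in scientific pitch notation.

The capo raises the open F4 by 4 semitones to A4; fretting 8 more gives F4 + 4 + 8 = F4 + 12 semitones = F5.

F5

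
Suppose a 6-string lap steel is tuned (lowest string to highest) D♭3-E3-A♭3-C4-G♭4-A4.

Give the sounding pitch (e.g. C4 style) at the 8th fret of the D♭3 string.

Each fret is one semitone, so D♭3 + 8 = A3.

A3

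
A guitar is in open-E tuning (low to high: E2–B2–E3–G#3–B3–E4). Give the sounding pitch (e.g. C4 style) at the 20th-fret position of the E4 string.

E4 is MIDI 64. Adding 20 gives 84, which is C6.

C6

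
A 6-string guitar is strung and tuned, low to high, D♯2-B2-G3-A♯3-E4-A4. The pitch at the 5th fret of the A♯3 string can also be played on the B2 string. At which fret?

Fret 5 on A♯3 is MIDI 58 + 5 = 63 (D♯4). On the B2 string (open MIDI 47), that pitch is 63 − 47 = fret 16.

16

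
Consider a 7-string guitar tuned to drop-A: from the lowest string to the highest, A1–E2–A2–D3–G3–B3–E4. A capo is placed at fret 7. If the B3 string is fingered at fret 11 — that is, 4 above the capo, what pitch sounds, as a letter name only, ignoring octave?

A#

The capo raises the open B3 by 7 semitones to F#4; fretting 4 more gives B3 + 7 + 4 = B3 + 11 semitones, landing on A#.
(Also written Bb.)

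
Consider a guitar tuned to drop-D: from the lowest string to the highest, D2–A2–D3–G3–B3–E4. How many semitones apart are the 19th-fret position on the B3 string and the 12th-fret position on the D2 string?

28 semitones

B3 at fret 19 → F#5 (MIDI 78); D2 at fret 12 → D3 (MIDI 50).
78 − 50 = 28, so the two pitches are 28 semitones apart, with F#5 the higher.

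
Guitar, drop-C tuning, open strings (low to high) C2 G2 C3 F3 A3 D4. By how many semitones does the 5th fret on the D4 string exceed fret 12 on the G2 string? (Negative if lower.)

12 semitones

D4 at fret 5 → G4 (MIDI 67); G2 at fret 12 → G3 (MIDI 55).
67 − 55 = 12, so the two pitches are 12 semitones apart.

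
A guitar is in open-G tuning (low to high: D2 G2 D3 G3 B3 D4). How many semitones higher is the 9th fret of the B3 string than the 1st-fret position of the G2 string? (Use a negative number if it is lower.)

24 semitones

B3 at fret 9 → G♯4 (MIDI 68); G2 at fret 1 → G♯2 (MIDI 44).
68 − 44 = 24, so the two pitches are 24 semitones apart.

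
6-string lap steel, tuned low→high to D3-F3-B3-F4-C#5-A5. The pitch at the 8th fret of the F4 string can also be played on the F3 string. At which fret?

20

F4 at fret 8 is F4 + 8 semitones = C#5.
The open F3 string is 12 semitones below the open F4, so the same pitch on the F3 string lies at fret 8 + 12 = 20.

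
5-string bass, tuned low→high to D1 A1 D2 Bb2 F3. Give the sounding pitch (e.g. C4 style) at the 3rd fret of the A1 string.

C2

Each fret is one semitone, so A1 + 3 = C2.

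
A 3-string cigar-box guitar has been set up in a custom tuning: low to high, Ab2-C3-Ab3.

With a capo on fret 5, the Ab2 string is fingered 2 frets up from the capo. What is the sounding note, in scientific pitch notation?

The capo raises the open Ab2 by 5 semitones to Db3; fretting 2 more gives Ab2 + 5 + 2 = Ab2 + 7 semitones = Eb3.

Eb3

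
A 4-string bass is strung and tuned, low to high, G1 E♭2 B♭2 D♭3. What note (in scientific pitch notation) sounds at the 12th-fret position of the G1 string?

G2

The open G1 string plus 12 semitones: G–Ab–A–Bb–…–F–Gb–G.
The walk passes from B into C once, so the octave number goes from 1 to 2.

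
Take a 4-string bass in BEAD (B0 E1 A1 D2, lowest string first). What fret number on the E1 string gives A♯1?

A♯1 is 6 semitones above the open E1 (E–F–F#–G–G#–A–A#), so it sits at fret 6.

6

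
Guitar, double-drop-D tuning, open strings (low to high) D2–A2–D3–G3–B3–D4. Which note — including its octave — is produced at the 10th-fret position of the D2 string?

C3

D2 is MIDI 38. Adding 10 gives 48, which is C3.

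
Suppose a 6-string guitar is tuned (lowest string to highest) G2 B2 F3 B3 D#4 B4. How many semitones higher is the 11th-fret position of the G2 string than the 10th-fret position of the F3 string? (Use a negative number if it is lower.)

G2 at fret 11 → F#3 (MIDI 54); F3 at fret 10 → D#4 (MIDI 63).
54 − 63 = -9, so the two pitches are 9 semitones apart.

-9 semitones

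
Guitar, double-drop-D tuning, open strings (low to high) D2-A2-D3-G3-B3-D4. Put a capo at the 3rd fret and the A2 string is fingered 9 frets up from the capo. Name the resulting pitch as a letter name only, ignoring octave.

The capo raises the open A2 by 3 semitones to C3; fretting 9 more gives A2 + 3 + 9 = A2 + 12 semitones, landing on A.

A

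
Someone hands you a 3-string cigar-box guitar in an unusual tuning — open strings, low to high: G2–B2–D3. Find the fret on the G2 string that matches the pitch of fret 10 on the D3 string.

17

D3 at fret 10 is D3 + 10 semitones = C4.
The open G2 string is 7 semitones below the open D3, so the same pitch on the G2 string lies at fret 10 + 7 = 17.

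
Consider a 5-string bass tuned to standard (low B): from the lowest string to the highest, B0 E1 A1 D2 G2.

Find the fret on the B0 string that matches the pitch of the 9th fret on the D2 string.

D2 at fret 9 is D2 + 9 semitones = B2.
The open B0 string is 15 semitones below the open D2, so the same pitch on the B0 string lies at fret 9 + 15 = 24.

24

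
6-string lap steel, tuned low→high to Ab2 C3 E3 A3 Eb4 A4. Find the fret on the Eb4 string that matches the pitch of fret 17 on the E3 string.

6

E3 at fret 17 is E3 + 17 semitones = A4.
The open Eb4 string is 11 semitones above the open E3, so the same pitch on the Eb4 string lies at fret 17 − 11 = 6.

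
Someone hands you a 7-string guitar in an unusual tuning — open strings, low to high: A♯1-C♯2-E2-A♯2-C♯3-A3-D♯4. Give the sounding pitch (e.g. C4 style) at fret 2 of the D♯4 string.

D♯4 is MIDI 63. Adding 2 gives 65, which is F4.

F4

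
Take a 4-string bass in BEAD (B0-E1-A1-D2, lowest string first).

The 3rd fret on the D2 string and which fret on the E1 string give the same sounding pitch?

13

Fret 3 on D2 is MIDI 38 + 3 = 41 (F2). On the E1 string (open MIDI 28), that pitch is 41 − 28 = fret 13.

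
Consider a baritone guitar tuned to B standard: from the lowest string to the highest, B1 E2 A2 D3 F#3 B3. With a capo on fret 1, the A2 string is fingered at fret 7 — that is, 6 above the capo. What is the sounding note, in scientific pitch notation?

E3

The capo raises the open A2 by 1 semitone to A#2; fretting 6 more gives A2 + 1 + 6 = A2 + 7 semitones = E3.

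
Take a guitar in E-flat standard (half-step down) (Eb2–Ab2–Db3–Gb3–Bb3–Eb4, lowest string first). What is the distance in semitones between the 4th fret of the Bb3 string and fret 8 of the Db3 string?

Bb3 at fret 4 → D4 (MIDI 62); Db3 at fret 8 → A3 (MIDI 57).
62 − 57 = 5, so the two pitches are 5 semitones apart, with D4 the higher.

5 semitones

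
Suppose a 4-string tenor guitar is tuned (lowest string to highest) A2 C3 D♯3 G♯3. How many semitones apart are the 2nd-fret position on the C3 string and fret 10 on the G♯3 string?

C3 at fret 2 → D3 (MIDI 50); G♯3 at fret 10 → F♯4 (MIDI 66).
50 − 66 = -16, so the two pitches are 16 semitones apart, with F♯4 the higher.

16 semitones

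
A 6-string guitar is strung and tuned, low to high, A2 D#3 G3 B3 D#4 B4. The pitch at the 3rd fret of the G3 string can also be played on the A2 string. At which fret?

G3 at fret 3 is G3 + 3 semitones = A#3.
The open A2 string is 10 semitones below the open G3, so the same pitch on the A2 string lies at fret 3 + 10 = 13.

13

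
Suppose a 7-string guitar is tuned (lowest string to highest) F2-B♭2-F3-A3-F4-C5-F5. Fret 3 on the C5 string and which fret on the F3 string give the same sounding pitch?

22

C5 at fret 3 is C5 + 3 semitones = E♭5.
The open F3 string is 19 semitones below the open C5, so the same pitch on the F3 string lies at fret 3 + 19 = 22.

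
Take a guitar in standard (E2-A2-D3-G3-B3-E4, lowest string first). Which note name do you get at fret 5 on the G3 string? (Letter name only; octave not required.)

C

The open G3 string plus 5 semitones: G–G#–A–A#–B–C.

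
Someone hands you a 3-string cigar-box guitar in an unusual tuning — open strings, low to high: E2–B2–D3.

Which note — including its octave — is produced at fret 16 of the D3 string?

F♯4

D3 is MIDI 50. Adding 16 gives 66, which is F♯4.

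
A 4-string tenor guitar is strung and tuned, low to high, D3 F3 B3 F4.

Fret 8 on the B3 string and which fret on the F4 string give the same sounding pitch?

B3 at fret 8 is B3 + 8 semitones = G4.
The open F4 string is 6 semitones above the open B3, so the same pitch on the F4 string lies at fret 8 − 6 = 2.

2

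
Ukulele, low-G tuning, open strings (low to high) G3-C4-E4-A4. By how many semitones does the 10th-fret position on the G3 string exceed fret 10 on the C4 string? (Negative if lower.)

-5 semitones

G3 at fret 10 → F4 (MIDI 65); C4 at fret 10 → A♯4 (MIDI 70).
65 − 70 = -5, so the two pitches are 5 semitones apart.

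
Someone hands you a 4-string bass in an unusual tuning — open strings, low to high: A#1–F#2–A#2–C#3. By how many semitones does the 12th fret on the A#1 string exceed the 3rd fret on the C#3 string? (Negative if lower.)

-6 semitones

A#1 at fret 12 → A#2 (MIDI 46); C#3 at fret 3 → E3 (MIDI 52).
46 − 52 = -6, so the two pitches are 6 semitones apart.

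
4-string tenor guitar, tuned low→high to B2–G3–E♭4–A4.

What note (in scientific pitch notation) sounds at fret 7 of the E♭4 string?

B♭4

The open E♭4 string plus 7 semitones: Eb–E–F–Gb–G–Ab–A–Bb.
No B→C boundary is crossed, so the octave stays at 4.
(Equivalently spelled A♯4.)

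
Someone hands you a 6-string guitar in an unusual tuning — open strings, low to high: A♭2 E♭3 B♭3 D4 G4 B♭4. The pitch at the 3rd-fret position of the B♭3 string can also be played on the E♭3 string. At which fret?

B♭3 at fret 3 is B♭3 + 3 semitones = D♭4.
The open E♭3 string is 7 semitones below the open B♭3, so the same pitch on the E♭3 string lies at fret 3 + 7 = 10.

10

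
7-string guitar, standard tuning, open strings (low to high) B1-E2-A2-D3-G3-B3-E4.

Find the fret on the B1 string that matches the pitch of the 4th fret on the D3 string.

D3 at fret 4 is D3 + 4 semitones = F♯3.
The open B1 string is 15 semitones below the open D3, so the same pitch on the B1 string lies at fret 4 + 15 = 19.

19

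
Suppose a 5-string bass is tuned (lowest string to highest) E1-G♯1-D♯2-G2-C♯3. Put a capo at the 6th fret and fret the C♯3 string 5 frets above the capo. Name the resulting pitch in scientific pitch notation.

C4

The capo raises the open C♯3 by 6 semitones to G3; fretting 5 more gives C♯3 + 6 + 5 = C♯3 + 11 semitones = C4.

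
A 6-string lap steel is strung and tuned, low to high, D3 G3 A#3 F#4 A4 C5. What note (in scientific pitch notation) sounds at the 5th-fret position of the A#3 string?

The open A#3 string plus 5 semitones: A#–B–C–C#–D–D#.
The walk passes from B into C once, so the octave number goes from 3 to 4.
(Equivalently spelled Eb4.)

D#4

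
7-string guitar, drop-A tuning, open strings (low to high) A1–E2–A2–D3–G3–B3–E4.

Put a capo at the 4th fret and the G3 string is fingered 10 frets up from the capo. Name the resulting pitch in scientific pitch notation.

The capo raises the open G3 by 4 semitones to B3; fretting 10 more gives G3 + 4 + 10 = G3 + 14 semitones = A4.

A4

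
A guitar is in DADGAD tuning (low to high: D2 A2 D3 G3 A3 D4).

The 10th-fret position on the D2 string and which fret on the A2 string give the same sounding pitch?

3

Fret 10 on D2 is MIDI 38 + 10 = 48 (C3). On the A2 string (open MIDI 45), that pitch is 48 − 45 = fret 3.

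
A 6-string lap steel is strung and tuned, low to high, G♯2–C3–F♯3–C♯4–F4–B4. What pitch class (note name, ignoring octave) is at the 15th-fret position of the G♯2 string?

B

The open G♯2 string plus 15 semitones: G#–A–A#–B–…–A–A#–B.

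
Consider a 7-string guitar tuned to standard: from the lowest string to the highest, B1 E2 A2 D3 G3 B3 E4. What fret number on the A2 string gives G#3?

G#3 is 11 semitones above the open A2 (A–A#–B–C–…–F#–G–G#), so it sits at fret 11.

11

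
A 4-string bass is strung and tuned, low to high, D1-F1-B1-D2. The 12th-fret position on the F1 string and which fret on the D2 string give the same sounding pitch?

F1 at fret 12 is F1 + 12 semitones = F2.
The open D2 string is 9 semitones above the open F1, so the same pitch on the D2 string lies at fret 12 − 9 = 3.

3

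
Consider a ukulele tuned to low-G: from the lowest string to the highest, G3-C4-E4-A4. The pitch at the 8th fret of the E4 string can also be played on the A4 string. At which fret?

3

E4 at fret 8 is E4 + 8 semitones = C5.
The open A4 string is 5 semitones above the open E4, so the same pitch on the A4 string lies at fret 8 − 5 = 3.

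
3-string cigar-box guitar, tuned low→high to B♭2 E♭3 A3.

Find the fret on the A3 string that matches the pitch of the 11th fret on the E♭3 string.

E♭3 at fret 11 is E♭3 + 11 semitones = D4.
The open A3 string is 6 semitones above the open E♭3, so the same pitch on the A3 string lies at fret 11 − 6 = 5.

5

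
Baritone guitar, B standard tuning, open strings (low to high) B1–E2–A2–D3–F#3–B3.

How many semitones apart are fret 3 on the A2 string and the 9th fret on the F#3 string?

15 semitones

A2 at fret 3 → C3 (MIDI 48); F#3 at fret 9 → D#4 (MIDI 63).
48 − 63 = -15, so the two pitches are 15 semitones apart, with D#4 the higher.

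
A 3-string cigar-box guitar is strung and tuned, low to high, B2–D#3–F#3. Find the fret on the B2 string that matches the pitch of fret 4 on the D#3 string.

8

Fret 4 on D#3 is MIDI 51 + 4 = 55 (G3). On the B2 string (open MIDI 47), that pitch is 55 − 47 = fret 8.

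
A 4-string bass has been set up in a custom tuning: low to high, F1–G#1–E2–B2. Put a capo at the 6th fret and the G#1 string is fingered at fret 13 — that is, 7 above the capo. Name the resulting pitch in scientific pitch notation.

A2

The capo raises the open G#1 by 6 semitones to D2; fretting 7 more gives G#1 + 6 + 7 = G#1 + 13 semitones = A2.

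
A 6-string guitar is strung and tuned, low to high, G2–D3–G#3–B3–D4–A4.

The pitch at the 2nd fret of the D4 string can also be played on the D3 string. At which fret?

D4 at fret 2 is D4 + 2 semitones = E4.
The open D3 string is 12 semitones below the open D4, so the same pitch on the D3 string lies at fret 2 + 12 = 14.

14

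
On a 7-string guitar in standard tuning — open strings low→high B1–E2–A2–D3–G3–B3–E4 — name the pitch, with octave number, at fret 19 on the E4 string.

E4 is MIDI 64. Adding 19 gives 83, which is B5.

B5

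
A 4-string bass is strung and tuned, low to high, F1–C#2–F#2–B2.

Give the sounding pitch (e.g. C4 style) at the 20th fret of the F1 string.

C#3

The open F1 string plus 20 semitones: F–F#–G–G#–…–B–C–C#.
The walk passes from B into C 2 times, so the octave number goes from 1 to 3.
(Equivalently spelled Db3.)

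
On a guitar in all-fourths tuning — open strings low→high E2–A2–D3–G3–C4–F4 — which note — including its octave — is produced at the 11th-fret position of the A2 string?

G#3

The open A2 string plus 11 semitones: A–A#–B–C–…–F#–G–G#.
The walk passes from B into C once, so the octave number goes from 2 to 3.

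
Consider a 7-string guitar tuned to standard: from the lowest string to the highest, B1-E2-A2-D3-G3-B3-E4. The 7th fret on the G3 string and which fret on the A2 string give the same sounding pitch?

G3 at fret 7 is G3 + 7 semitones = D4.
The open A2 string is 10 semitones below the open G3, so the same pitch on the A2 string lies at fret 7 + 10 = 17.

17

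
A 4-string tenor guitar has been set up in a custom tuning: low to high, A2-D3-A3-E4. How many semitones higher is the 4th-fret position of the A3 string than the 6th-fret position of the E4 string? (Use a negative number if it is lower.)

A3 at fret 4 → Db4 (MIDI 61); E4 at fret 6 → Bb4 (MIDI 70).
61 − 70 = -9, so the two pitches are 9 semitones apart.

-9 semitones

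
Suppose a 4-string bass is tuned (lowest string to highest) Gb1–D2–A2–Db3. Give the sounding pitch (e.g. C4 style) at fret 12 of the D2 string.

D3

D2 is MIDI 38. Adding 12 gives 50, which is D3.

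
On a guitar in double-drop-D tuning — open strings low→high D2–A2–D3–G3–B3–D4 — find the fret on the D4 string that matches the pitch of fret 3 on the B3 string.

0

Fret 3 on B3 is MIDI 59 + 3 = 62 (D4). On the D4 string (open MIDI 62), that pitch is 62 − 62 = fret 0.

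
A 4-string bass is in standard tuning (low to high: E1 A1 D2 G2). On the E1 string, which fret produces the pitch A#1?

A#1 is 6 semitones above the open E1 (E–F–F#–G–G#–A–A#), so it sits at fret 6.

6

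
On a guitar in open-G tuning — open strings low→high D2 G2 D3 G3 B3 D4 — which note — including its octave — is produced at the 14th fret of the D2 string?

E3

Each fret is one semitone, so D2 + 14 = E3.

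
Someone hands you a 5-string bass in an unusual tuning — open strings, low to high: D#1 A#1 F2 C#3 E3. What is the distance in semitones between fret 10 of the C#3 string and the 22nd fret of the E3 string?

C#3 at fret 10 → B3 (MIDI 59); E3 at fret 22 → D5 (MIDI 74).
59 − 74 = -15, so the two pitches are 15 semitones apart, with D5 the higher.

15 semitones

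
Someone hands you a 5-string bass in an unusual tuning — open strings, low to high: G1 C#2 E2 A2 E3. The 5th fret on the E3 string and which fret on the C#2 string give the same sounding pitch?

20

Fret 5 on E3 is MIDI 52 + 5 = 57 (A3). On the C#2 string (open MIDI 37), that pitch is 57 − 37 = fret 20.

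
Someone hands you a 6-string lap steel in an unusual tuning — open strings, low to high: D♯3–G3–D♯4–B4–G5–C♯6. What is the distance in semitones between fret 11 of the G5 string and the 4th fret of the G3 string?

G5 at fret 11 → F♯6 (MIDI 90); G3 at fret 4 → B3 (MIDI 59).
90 − 59 = 31, so the two pitches are 31 semitones apart, with F♯6 the higher.

31 semitones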